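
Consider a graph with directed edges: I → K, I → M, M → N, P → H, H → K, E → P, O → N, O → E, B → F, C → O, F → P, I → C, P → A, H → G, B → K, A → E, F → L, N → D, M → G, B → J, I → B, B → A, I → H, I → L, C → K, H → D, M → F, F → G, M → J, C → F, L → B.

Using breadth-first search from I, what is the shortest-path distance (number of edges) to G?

Level 0: I
Level 1: B, C, H, K, L, M
Level 2: A, D, F, G, J, N, O
Level 3: E, P
G first appears at level 2.

2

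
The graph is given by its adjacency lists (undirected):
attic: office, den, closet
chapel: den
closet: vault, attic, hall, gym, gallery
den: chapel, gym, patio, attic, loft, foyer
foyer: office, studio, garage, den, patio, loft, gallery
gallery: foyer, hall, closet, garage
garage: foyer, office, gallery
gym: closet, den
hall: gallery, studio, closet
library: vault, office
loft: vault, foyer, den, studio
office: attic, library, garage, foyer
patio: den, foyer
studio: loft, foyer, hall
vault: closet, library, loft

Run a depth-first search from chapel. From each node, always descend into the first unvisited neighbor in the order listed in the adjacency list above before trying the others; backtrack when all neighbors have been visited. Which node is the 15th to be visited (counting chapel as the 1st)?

patio

Visit chapel
chapel → den
den → gym
gym → closet
closet → vault
vault → library
library → office
office → attic
office → garage
garage → foyer
foyer → studio
studio → loft
studio → hall
hall → gallery
foyer → patio

Visit order: chapel, den, gym, closet, vault, library, office, attic, garage, foyer, studio, loft, hall, gallery, patio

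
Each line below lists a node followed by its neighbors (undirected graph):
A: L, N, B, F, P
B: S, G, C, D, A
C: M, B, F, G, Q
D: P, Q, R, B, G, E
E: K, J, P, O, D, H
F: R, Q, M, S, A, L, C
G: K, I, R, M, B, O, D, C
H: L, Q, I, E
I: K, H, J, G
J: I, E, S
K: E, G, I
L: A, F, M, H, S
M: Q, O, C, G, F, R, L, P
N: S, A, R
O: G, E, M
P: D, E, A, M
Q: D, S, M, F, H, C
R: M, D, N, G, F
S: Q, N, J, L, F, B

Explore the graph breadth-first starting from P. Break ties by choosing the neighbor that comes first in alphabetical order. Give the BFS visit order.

Visit P; enqueue A, D, E, M → queue [A, D, E, M]
Visit A; enqueue B, F, L, N → queue [D, E, M, B, F, L, N]
Visit D; enqueue G, Q, R → queue [E, M, B, F, L, N, G, Q, R]
Visit E; enqueue H, J, K, O → queue [M, B, F, L, N, G, Q, R, H, J, K, O]
Visit M; enqueue C → queue [B, F, L, N, G, Q, R, H, J, K, O, C]
Visit B; enqueue S → queue [F, L, N, G, Q, R, H, J, K, O, C, S]
Visit F → queue [L, N, G, Q, R, H, J, K, O, C, S]
Visit L → queue [N, G, Q, R, H, J, K, O, C, S]
Visit N → queue [G, Q, R, H, J, K, O, C, S]
Visit G; enqueue I → queue [Q, R, H, J, K, O, C, S, I]
Visit Q → queue [R, H, J, K, O, C, S, I]
Visit R → queue [H, J, K, O, C, S, I]
Visit H → queue [J, K, O, C, S, I]
Visit J → queue [K, O, C, S, I]
Visit K → queue [O, C, S, I]
Visit O → queue [C, S, I]
Visit C → queue [S, I]
Visit S → queue [I]
Visit I → queue []

P A D E M B F L N G Q R H J K O C S I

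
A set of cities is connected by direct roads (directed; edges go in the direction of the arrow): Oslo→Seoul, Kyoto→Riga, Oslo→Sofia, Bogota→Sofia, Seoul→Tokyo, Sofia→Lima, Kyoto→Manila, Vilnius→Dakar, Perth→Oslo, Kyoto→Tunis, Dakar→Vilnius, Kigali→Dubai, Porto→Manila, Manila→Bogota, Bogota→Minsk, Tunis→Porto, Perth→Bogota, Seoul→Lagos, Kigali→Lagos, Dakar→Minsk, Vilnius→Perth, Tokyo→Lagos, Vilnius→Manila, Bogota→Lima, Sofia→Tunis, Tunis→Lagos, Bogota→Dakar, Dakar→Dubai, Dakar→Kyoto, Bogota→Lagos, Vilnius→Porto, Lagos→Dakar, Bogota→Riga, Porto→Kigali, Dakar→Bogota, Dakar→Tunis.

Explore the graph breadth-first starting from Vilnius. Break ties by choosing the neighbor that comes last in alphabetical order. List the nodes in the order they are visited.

Vilnius -> Porto -> Perth -> Manila -> Dakar -> Kigali -> Oslo -> Bogota -> Tunis -> Minsk -> Kyoto -> Dubai -> Lagos -> Sofia -> Seoul -> Riga -> Lima -> Tokyo

Visit Vilnius; enqueue Porto, Perth, Manila, Dakar → queue [Porto, Perth, Manila, Dakar]
Visit Porto; enqueue Kigali → queue [Perth, Manila, Dakar, Kigali]
Visit Perth; enqueue Oslo, Bogota → queue [Manila, Dakar, Kigali, Oslo, Bogota]
Visit Manila → queue [Dakar, Kigali, Oslo, Bogota]
Visit Dakar; enqueue Tunis, Minsk, Kyoto, Dubai → queue [Kigali, Oslo, Bogota, Tunis, Minsk, Kyoto, Dubai]
Visit Kigali; enqueue Lagos → queue [Oslo, Bogota, Tunis, Minsk, Kyoto, Dubai, Lagos]
Visit Oslo; enqueue Sofia, Seoul → queue [Bogota, Tunis, Minsk, Kyoto, Dubai, Lagos, Sofia, Seoul]
Visit Bogota; enqueue Riga, Lima → queue [Tunis, Minsk, Kyoto, Dubai, Lagos, Sofia, Seoul, Riga, Lima]
Visit Tunis → queue [Minsk, Kyoto, Dubai, Lagos, Sofia, Seoul, Riga, Lima]
Visit Minsk → queue [Kyoto, Dubai, Lagos, Sofia, Seoul, Riga, Lima]
Visit Kyoto → queue [Dubai, Lagos, Sofia, Seoul, Riga, Lima]
Visit Dubai → queue [Lagos, Sofia, Seoul, Riga, Lima]
Visit Lagos → queue [Sofia, Seoul, Riga, Lima]
Visit Sofia → queue [Seoul, Riga, Lima]
Visit Seoul; enqueue Tokyo → queue [Riga, Lima, Tokyo]
Visit Riga → queue [Lima, Tokyo]
Visit Lima → queue [Tokyo]
Visit Tokyo → queue []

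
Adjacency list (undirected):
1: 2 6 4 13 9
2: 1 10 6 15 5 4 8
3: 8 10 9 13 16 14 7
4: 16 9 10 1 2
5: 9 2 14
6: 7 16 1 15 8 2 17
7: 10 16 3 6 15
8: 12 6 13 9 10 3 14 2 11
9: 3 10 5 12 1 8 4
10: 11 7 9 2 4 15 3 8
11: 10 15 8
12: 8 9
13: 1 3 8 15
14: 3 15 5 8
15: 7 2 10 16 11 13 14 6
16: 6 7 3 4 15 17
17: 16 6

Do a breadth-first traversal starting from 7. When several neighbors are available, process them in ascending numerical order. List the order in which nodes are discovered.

7 → 3 → 6 → 10 → 15 → 16 → 8 → 9 → 13 → 14 → 1 → 2 → 17 → 4 → 11 → 12 → 5

Visit 7; enqueue 3, 6, 10, 15, 16 → queue [3, 6, 10, 15, 16]
Visit 3; enqueue 8, 9, 13, 14 → queue [6, 10, 15, 16, 8, 9, 13, 14]
Visit 6; enqueue 1, 2, 17 → queue [10, 15, 16, 8, 9, 13, 14, 1, 2, 17]
Visit 10; enqueue 4, 11 → queue [15, 16, 8, 9, 13, 14, 1, 2, 17, 4, 11]
Visit 15 → queue [16, 8, 9, 13, 14, 1, 2, 17, 4, 11]
Visit 16 → queue [8, 9, 13, 14, 1, 2, 17, 4, 11]
Visit 8; enqueue 12 → queue [9, 13, 14, 1, 2, 17, 4, 11, 12]
Visit 9; enqueue 5 → queue [13, 14, 1, 2, 17, 4, 11, 12, 5]
Visit 13 → queue [14, 1, 2, 17, 4, 11, 12, 5]
Visit 14 → queue [1, 2, 17, 4, 11, 12, 5]
Visit 1 → queue [2, 17, 4, 11, 12, 5]
Visit 2 → queue [17, 4, 11, 12, 5]
Visit 17 → queue [4, 11, 12, 5]
Visit 4 → queue [11, 12, 5]
Visit 11 → queue [12, 5]
Visit 12 → queue [5]
Visit 5 → queue []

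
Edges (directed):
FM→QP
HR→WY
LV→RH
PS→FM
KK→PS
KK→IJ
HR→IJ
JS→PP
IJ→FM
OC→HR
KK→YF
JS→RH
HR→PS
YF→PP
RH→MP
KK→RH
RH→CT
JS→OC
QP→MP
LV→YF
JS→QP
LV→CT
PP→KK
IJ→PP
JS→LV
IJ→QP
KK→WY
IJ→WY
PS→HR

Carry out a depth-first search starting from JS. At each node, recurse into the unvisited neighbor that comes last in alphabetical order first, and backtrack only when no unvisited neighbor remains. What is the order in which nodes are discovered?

Visit JS
JS → RH
RH → MP
RH → CT
JS → QP
JS → PP
PP → KK
KK → YF
KK → WY
KK → PS
PS → HR
HR → IJ
IJ → FM
JS → OC
JS → LV

JS RH MP CT QP PP KK YF WY PS HR IJ FM OC LV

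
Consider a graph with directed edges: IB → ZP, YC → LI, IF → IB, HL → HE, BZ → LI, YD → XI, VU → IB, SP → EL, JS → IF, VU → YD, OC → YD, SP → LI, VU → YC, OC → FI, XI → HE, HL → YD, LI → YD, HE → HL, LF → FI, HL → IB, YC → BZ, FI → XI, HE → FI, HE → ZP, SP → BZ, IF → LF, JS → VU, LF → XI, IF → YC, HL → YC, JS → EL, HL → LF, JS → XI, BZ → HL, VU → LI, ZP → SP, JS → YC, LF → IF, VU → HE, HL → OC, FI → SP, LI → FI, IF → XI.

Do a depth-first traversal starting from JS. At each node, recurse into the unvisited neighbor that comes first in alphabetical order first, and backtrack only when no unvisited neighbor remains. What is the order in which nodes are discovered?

JS, EL, IF, IB, ZP, SP, BZ, HL, HE, FI, XI, LF, OC, YD, YC, LI, VU

Visit JS
JS → EL
JS → IF
IF → IB
IB → ZP
ZP → SP
SP → BZ
BZ → HL
HL → HE
HE → FI
FI → XI
HL → LF
HL → OC
OC → YD
HL → YC
YC → LI
JS → VU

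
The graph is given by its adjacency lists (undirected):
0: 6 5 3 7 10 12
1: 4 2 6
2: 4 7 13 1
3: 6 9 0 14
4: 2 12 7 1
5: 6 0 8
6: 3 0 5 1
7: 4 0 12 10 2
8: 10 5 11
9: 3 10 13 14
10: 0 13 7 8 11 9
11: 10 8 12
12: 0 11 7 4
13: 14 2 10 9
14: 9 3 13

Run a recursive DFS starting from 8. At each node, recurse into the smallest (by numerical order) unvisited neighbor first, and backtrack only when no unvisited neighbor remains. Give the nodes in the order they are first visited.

8, 5, 0, 3, 6, 1, 2, 4, 7, 10, 9, 13, 14, 11, 12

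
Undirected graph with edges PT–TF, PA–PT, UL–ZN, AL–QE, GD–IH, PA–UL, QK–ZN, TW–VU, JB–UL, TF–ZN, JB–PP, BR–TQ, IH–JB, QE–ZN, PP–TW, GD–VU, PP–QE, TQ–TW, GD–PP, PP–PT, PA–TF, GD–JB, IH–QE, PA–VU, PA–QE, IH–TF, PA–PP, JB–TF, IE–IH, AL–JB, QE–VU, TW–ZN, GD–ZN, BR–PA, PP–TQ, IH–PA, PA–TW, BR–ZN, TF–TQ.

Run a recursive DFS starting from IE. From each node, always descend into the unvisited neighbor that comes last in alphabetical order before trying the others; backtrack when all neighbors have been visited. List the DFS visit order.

IE, IH, TF, ZN, UL, PA, VU, TW, TQ, PP, QE, AL, JB, GD, PT, BR, QK

Visit IE
IE → IH
IH → TF
TF → ZN
ZN → UL
UL → PA
PA → VU
VU → TW
TW → TQ
TQ → PP
PP → QE
QE → AL
AL → JB
JB → GD
PP → PT
TQ → BR
ZN → QK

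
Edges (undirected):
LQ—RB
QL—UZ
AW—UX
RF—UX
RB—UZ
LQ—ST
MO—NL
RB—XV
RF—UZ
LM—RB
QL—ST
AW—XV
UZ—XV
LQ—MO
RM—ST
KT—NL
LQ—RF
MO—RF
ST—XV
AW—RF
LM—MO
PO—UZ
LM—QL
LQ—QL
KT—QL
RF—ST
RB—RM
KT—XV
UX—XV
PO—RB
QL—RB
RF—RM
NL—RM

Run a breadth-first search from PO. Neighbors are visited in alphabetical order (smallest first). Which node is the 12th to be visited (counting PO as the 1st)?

KT

Visit PO; enqueue RB, UZ → queue [RB, UZ]
Visit RB; enqueue LM, LQ, QL, RM, XV → queue [UZ, LM, LQ, QL, RM, XV]
Visit UZ; enqueue RF → queue [LM, LQ, QL, RM, XV, RF]
Visit LM; enqueue MO → queue [LQ, QL, RM, XV, RF, MO]
Visit LQ; enqueue ST → queue [QL, RM, XV, RF, MO, ST]
Visit QL; enqueue KT → queue [RM, XV, RF, MO, ST, KT]
Visit RM; enqueue NL → queue [XV, RF, MO, ST, KT, NL]
Visit XV; enqueue AW, UX → queue [RF, MO, ST, KT, NL, AW, UX]
Visit RF → queue [MO, ST, KT, NL, AW, UX]
Visit MO → queue [ST, KT, NL, AW, UX]
Visit ST → queue [KT, NL, AW, UX]
Visit KT → queue [NL, AW, UX]
Visit NL → queue [AW, UX]
Visit AW → queue [UX]
Visit UX → queue []

Visit order: PO, RB, UZ, LM, LQ, QL, RM, XV, RF, MO, ST, KT, NL, AW, UX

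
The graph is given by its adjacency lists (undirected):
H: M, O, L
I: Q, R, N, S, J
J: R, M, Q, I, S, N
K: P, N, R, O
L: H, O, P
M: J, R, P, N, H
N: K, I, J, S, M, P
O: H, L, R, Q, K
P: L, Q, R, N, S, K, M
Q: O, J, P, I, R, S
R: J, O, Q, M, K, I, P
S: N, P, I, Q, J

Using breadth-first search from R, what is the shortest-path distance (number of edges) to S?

2

Level 0: R
Level 1: I, J, K, M, O, P, Q
Level 2: H, L, N, S
S first appears at level 2.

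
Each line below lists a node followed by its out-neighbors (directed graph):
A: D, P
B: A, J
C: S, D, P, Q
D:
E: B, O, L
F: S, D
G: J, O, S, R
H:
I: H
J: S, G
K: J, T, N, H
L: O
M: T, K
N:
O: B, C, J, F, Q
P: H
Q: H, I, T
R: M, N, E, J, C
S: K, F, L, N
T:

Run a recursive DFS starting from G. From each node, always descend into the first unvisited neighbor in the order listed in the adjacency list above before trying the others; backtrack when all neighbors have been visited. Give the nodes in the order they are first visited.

G → J → S → K → T → N → H → F → D → L → O → B → A → P → C → Q → I → R → M → E

Visit G
G → J
J → S
S → K
K → T
K → N
K → H
S → F
F → D
S → L
L → O
O → B
B → A
A → P
O → C
C → Q
Q → I
G → R
R → M
R → E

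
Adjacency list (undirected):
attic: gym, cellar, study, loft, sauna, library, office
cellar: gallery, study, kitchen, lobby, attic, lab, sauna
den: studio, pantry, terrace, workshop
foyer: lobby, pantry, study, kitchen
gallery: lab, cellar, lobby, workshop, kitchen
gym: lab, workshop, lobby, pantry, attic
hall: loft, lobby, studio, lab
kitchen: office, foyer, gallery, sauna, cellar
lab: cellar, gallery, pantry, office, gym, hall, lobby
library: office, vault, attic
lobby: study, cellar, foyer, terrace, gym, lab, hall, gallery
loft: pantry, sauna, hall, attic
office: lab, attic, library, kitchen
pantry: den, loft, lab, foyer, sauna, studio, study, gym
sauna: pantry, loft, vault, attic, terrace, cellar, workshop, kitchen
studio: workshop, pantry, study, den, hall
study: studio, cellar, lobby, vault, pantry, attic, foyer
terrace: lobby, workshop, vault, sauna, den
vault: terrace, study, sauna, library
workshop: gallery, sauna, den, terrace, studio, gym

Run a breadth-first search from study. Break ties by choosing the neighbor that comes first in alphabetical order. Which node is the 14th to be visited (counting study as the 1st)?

gallery

Visit study; enqueue attic, cellar, foyer, lobby, pantry, studio, vault → queue [attic, cellar, foyer, lobby, pantry, studio, vault]
Visit attic; enqueue gym, library, loft, office, sauna → queue [cellar, foyer, lobby, pantry, studio, vault, gym, library, loft, office, sauna]
Visit cellar; enqueue gallery, kitchen, lab → queue [foyer, lobby, pantry, studio, vault, gym, library, loft, office, sauna, gallery, kitchen, lab]
Visit foyer → queue [lobby, pantry, studio, vault, gym, library, loft, office, sauna, gallery, kitchen, lab]
Visit lobby; enqueue hall, terrace → queue [pantry, studio, vault, gym, library, loft, office, sauna, gallery, kitchen, lab, hall, terrace]
Visit pantry; enqueue den → queue [studio, vault, gym, library, loft, office, sauna, gallery, kitchen, lab, hall, terrace, den]
Visit studio; enqueue workshop → queue [vault, gym, library, loft, office, sauna, gallery, kitchen, lab, hall, terrace, den, workshop]
Visit vault → queue [gym, library, loft, office, sauna, gallery, kitchen, lab, hall, terrace, den, workshop]
Visit gym → queue [library, loft, office, sauna, gallery, kitchen, lab, hall, terrace, den, workshop]
Visit library → queue [loft, office, sauna, gallery, kitchen, lab, hall, terrace, den, workshop]
Visit loft → queue [office, sauna, gallery, kitchen, lab, hall, terrace, den, workshop]
Visit office → queue [sauna, gallery, kitchen, lab, hall, terrace, den, workshop]
Visit sauna → queue [gallery, kitchen, lab, hall, terrace, den, workshop]
Visit gallery → queue [kitchen, lab, hall, terrace, den, workshop]
Visit kitchen → queue [lab, hall, terrace, den, workshop]
Visit lab → queue [hall, terrace, den, workshop]
Visit hall → queue [terrace, den, workshop]
Visit terrace → queue [den, workshop]
Visit den → queue [workshop]
Visit workshop → queue []

Visit order: study, attic, cellar, foyer, lobby, pantry, studio, vault, gym, library, loft, office, sauna, gallery, kitchen, lab, hall, terrace, den, workshop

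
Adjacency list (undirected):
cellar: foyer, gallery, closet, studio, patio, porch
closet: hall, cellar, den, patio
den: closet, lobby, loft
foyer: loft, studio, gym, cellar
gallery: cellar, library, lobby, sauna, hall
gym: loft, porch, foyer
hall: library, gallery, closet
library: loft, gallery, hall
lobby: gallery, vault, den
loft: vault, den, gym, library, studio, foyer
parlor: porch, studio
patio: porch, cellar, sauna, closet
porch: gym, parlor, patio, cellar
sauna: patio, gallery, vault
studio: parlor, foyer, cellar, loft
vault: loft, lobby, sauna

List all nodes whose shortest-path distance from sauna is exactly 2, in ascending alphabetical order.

cellar, closet, hall, library, lobby, loft, porch

Level 0: sauna
Level 1: gallery, patio, vault
Level 2: cellar, closet, hall, library, lobby, loft, porch
Level 3: den, foyer, gym, parlor, studio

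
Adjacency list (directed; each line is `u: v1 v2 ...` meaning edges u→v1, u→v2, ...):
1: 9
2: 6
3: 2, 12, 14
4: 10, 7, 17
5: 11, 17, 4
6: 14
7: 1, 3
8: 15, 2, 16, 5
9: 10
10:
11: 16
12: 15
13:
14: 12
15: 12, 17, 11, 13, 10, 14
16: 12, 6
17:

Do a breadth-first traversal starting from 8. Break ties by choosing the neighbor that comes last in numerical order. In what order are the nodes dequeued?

Visit 8; enqueue 16, 15, 5, 2 → queue [16, 15, 5, 2]
Visit 16; enqueue 12, 6 → queue [15, 5, 2, 12, 6]
Visit 15; enqueue 17, 14, 13, 11, 10 → queue [5, 2, 12, 6, 17, 14, 13, 11, 10]
Visit 5; enqueue 4 → queue [2, 12, 6, 17, 14, 13, 11, 10, 4]
Visit 2 → queue [12, 6, 17, 14, 13, 11, 10, 4]
Visit 12 → queue [6, 17, 14, 13, 11, 10, 4]
Visit 6 → queue [17, 14, 13, 11, 10, 4]
Visit 17 → queue [14, 13, 11, 10, 4]
Visit 14 → queue [13, 11, 10, 4]
Visit 13 → queue [11, 10, 4]
Visit 11 → queue [10, 4]
Visit 10 → queue [4]
Visit 4; enqueue 7 → queue [7]
Visit 7; enqueue 3, 1 → queue [3, 1]
Visit 3 → queue [1]
Visit 1; enqueue 9 → queue [9]
Visit 9 → queue []

8, 16, 15, 5, 2, 12, 6, 17, 14, 13, 11, 10, 4, 7, 3, 1, 9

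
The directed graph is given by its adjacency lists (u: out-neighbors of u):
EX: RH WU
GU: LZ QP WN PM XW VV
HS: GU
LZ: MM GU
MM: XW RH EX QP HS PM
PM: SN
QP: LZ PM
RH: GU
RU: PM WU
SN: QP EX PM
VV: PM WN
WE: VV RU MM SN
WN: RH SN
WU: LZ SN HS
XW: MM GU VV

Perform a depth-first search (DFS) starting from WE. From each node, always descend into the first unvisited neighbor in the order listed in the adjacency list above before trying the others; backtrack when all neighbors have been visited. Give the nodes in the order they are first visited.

Visit WE
WE → VV
VV → PM
PM → SN
SN → QP
QP → LZ
LZ → MM
MM → XW
XW → GU
GU → WN
WN → RH
MM → EX
EX → WU
WU → HS
WE → RU

WE VV PM SN QP LZ MM XW GU WN RH EX WU HS RU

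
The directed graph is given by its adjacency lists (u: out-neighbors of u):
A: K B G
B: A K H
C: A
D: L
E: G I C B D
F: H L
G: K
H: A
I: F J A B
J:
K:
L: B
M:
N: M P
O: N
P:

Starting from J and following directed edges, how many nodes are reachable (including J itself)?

1

BFS from J visits: J
Reachable nodes: 1 of 16 total.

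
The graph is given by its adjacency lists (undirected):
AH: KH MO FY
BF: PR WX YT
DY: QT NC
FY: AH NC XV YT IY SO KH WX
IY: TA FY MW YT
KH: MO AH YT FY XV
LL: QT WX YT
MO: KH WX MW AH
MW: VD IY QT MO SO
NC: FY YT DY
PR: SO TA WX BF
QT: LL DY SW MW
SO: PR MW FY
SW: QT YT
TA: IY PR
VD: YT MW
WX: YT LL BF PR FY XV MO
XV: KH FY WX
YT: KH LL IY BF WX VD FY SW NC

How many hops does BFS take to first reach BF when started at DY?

3

Level 0: DY
Level 1: NC, QT
Level 2: FY, LL, MW, SW, YT
Level 3: AH, BF, IY, KH, MO, SO, VD, WX, XV
Level 4: PR, TA
BF first appears at level 3.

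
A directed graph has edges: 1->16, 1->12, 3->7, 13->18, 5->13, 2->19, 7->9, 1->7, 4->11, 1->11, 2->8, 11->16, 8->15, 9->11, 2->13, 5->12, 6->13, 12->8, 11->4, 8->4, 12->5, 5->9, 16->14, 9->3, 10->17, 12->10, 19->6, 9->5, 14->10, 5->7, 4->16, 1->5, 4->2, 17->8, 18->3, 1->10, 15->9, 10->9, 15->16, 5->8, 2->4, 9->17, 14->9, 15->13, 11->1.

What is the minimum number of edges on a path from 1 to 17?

2

Level 0: 1
Level 1: 5, 7, 10, 11, 12, 16
Level 2: 4, 8, 9, 13, 14, 17
Level 3: 2, 3, 15, 18
Level 4: 19
Level 5: 6
17 first appears at level 2.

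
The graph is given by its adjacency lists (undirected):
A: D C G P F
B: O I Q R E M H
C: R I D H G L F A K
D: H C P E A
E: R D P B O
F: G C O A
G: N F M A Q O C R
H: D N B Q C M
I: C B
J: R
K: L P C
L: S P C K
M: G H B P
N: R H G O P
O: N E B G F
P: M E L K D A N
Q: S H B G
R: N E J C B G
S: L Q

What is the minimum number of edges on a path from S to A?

3

Level 0: S
Level 1: L, Q
Level 2: B, C, G, H, K, P
Level 3: A, D, E, F, I, M, N, O, R
Level 4: J
A first appears at level 3.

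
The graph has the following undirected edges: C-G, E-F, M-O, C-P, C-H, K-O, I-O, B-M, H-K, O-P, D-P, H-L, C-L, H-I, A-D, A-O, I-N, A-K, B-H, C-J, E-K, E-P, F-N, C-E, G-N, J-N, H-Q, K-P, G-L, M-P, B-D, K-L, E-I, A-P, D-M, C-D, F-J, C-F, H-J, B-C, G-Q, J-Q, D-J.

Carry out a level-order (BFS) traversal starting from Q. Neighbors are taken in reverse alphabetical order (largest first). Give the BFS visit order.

Visit Q; enqueue J, H, G → queue [J, H, G]
Visit J; enqueue N, F, D, C → queue [H, G, N, F, D, C]
Visit H; enqueue L, K, I, B → queue [G, N, F, D, C, L, K, I, B]
Visit G → queue [N, F, D, C, L, K, I, B]
Visit N → queue [F, D, C, L, K, I, B]
Visit F; enqueue E → queue [D, C, L, K, I, B, E]
Visit D; enqueue P, M, A → queue [C, L, K, I, B, E, P, M, A]
Visit C → queue [L, K, I, B, E, P, M, A]
Visit L → queue [K, I, B, E, P, M, A]
Visit K; enqueue O → queue [I, B, E, P, M, A, O]
Visit I → queue [B, E, P, M, A, O]
Visit B → queue [E, P, M, A, O]
Visit E → queue [P, M, A, O]
Visit P → queue [M, A, O]
Visit M → queue [A, O]
Visit A → queue [O]
Visit O → queue []

Q, J, H, G, N, F, D, C, L, K, I, B, E, P, M, A, O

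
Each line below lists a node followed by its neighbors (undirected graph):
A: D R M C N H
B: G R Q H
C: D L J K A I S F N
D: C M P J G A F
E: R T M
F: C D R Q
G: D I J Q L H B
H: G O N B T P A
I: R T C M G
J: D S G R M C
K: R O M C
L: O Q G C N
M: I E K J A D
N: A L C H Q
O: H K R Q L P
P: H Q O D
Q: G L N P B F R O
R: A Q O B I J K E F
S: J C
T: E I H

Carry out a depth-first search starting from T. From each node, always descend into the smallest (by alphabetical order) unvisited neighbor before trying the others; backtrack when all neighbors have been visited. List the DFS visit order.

Visit T
T → E
E → M
M → A
A → C
C → D
D → F
F → Q
Q → B
B → G
G → H
H → N
N → L
L → O
O → K
K → R
R → I
R → J
J → S
O → P

T, E, M, A, C, D, F, Q, B, G, H, N, L, O, K, R, I, J, S, P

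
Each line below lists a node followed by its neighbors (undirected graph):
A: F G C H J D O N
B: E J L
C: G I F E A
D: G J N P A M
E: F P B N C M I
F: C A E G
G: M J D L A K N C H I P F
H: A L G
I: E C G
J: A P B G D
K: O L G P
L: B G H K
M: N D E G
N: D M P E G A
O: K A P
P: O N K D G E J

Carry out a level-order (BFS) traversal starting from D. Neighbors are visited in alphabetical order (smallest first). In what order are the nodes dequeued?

Visit D; enqueue A, G, J, M, N, P → queue [A, G, J, M, N, P]
Visit A; enqueue C, F, H, O → queue [G, J, M, N, P, C, F, H, O]
Visit G; enqueue I, K, L → queue [J, M, N, P, C, F, H, O, I, K, L]
Visit J; enqueue B → queue [M, N, P, C, F, H, O, I, K, L, B]
Visit M; enqueue E → queue [N, P, C, F, H, O, I, K, L, B, E]
Visit N → queue [P, C, F, H, O, I, K, L, B, E]
Visit P → queue [C, F, H, O, I, K, L, B, E]
Visit C → queue [F, H, O, I, K, L, B, E]
Visit F → queue [H, O, I, K, L, B, E]
Visit H → queue [O, I, K, L, B, E]
Visit O → queue [I, K, L, B, E]
Visit I → queue [K, L, B, E]
Visit K → queue [L, B, E]
Visit L → queue [B, E]
Visit B → queue [E]
Visit E → queue []

D, A, G, J, M, N, P, C, F, H, O, I, K, L, B, E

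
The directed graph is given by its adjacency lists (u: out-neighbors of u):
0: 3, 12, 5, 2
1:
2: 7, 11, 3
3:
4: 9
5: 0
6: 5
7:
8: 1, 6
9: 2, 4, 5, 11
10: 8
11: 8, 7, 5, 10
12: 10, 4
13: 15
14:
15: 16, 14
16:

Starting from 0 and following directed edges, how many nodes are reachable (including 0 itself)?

BFS from 0 visits: 0, 3, 12, 5, 2, 10, 4, 7, 11, 8, 9, 1, 6
Reachable nodes: 13 of 17 total.

13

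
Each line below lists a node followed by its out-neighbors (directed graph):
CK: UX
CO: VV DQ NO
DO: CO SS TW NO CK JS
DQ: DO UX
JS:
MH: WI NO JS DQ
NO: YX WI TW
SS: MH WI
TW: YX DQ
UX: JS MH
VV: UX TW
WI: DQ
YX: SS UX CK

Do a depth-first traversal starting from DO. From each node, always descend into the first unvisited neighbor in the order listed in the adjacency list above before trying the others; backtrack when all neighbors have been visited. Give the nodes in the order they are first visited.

DO → CO → VV → UX → JS → MH → WI → DQ → NO → YX → SS → CK → TW

Visit DO
DO → CO
CO → VV
VV → UX
UX → JS
UX → MH
MH → WI
WI → DQ
MH → NO
NO → YX
YX → SS
YX → CK
NO → TW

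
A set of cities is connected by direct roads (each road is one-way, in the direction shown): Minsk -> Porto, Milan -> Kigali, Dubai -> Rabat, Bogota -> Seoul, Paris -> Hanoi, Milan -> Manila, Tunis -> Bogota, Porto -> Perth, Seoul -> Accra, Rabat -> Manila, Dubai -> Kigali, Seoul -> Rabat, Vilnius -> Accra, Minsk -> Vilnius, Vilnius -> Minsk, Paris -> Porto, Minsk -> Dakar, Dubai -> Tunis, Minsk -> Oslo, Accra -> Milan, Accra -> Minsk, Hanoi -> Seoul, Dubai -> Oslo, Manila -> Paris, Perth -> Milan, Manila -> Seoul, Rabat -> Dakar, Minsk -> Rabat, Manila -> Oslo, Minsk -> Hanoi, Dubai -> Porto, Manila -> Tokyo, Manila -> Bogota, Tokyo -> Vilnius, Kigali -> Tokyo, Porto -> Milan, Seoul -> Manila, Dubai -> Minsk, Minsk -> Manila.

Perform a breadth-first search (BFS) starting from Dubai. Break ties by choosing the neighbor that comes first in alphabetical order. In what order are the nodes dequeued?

Visit Dubai; enqueue Kigali, Minsk, Oslo, Porto, Rabat, Tunis → queue [Kigali, Minsk, Oslo, Porto, Rabat, Tunis]
Visit Kigali; enqueue Tokyo → queue [Minsk, Oslo, Porto, Rabat, Tunis, Tokyo]
Visit Minsk; enqueue Dakar, Hanoi, Manila, Vilnius → queue [Oslo, Porto, Rabat, Tunis, Tokyo, Dakar, Hanoi, Manila, Vilnius]
Visit Oslo → queue [Porto, Rabat, Tunis, Tokyo, Dakar, Hanoi, Manila, Vilnius]
Visit Porto; enqueue Milan, Perth → queue [Rabat, Tunis, Tokyo, Dakar, Hanoi, Manila, Vilnius, Milan, Perth]
Visit Rabat → queue [Tunis, Tokyo, Dakar, Hanoi, Manila, Vilnius, Milan, Perth]
Visit Tunis; enqueue Bogota → queue [Tokyo, Dakar, Hanoi, Manila, Vilnius, Milan, Perth, Bogota]
Visit Tokyo → queue [Dakar, Hanoi, Manila, Vilnius, Milan, Perth, Bogota]
Visit Dakar → queue [Hanoi, Manila, Vilnius, Milan, Perth, Bogota]
Visit Hanoi; enqueue Seoul → queue [Manila, Vilnius, Milan, Perth, Bogota, Seoul]
Visit Manila; enqueue Paris → queue [Vilnius, Milan, Perth, Bogota, Seoul, Paris]
Visit Vilnius; enqueue Accra → queue [Milan, Perth, Bogota, Seoul, Paris, Accra]
Visit Milan → queue [Perth, Bogota, Seoul, Paris, Accra]
Visit Perth → queue [Bogota, Seoul, Paris, Accra]
Visit Bogota → queue [Seoul, Paris, Accra]
Visit Seoul → queue [Paris, Accra]
Visit Paris → queue [Accra]
Visit Accra → queue []

Dubai -> Kigali -> Minsk -> Oslo -> Porto -> Rabat -> Tunis -> Tokyo -> Dakar -> Hanoi -> Manila -> Vilnius -> Milan -> Perth -> Bogota -> Seoul -> Paris -> Accra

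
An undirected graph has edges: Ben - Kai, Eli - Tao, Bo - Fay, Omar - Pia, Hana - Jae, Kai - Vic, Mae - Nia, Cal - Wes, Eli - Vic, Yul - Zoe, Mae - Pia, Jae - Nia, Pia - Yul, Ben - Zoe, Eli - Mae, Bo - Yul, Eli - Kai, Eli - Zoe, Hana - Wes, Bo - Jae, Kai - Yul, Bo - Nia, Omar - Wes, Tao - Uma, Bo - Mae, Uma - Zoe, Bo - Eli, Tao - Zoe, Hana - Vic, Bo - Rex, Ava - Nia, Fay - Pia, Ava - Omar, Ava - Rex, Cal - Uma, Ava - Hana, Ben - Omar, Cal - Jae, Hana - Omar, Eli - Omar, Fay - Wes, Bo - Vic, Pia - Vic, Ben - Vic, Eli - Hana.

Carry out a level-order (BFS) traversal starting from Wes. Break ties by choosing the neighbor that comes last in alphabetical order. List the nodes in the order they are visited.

Wes, Omar, Hana, Fay, Cal, Pia, Eli, Ben, Ava, Vic, Jae, Bo, Uma, Yul, Mae, Zoe, Tao, Kai, Rex, Nia

Visit Wes; enqueue Omar, Hana, Fay, Cal → queue [Omar, Hana, Fay, Cal]
Visit Omar; enqueue Pia, Eli, Ben, Ava → queue [Hana, Fay, Cal, Pia, Eli, Ben, Ava]
Visit Hana; enqueue Vic, Jae → queue [Fay, Cal, Pia, Eli, Ben, Ava, Vic, Jae]
Visit Fay; enqueue Bo → queue [Cal, Pia, Eli, Ben, Ava, Vic, Jae, Bo]
Visit Cal; enqueue Uma → queue [Pia, Eli, Ben, Ava, Vic, Jae, Bo, Uma]
Visit Pia; enqueue Yul, Mae → queue [Eli, Ben, Ava, Vic, Jae, Bo, Uma, Yul, Mae]
Visit Eli; enqueue Zoe, Tao, Kai → queue [Ben, Ava, Vic, Jae, Bo, Uma, Yul, Mae, Zoe, Tao, Kai]
Visit Ben → queue [Ava, Vic, Jae, Bo, Uma, Yul, Mae, Zoe, Tao, Kai]
Visit Ava; enqueue Rex, Nia → queue [Vic, Jae, Bo, Uma, Yul, Mae, Zoe, Tao, Kai, Rex, Nia]
Visit Vic → queue [Jae, Bo, Uma, Yul, Mae, Zoe, Tao, Kai, Rex, Nia]
Visit Jae → queue [Bo, Uma, Yul, Mae, Zoe, Tao, Kai, Rex, Nia]
Visit Bo → queue [Uma, Yul, Mae, Zoe, Tao, Kai, Rex, Nia]
Visit Uma → queue [Yul, Mae, Zoe, Tao, Kai, Rex, Nia]
Visit Yul → queue [Mae, Zoe, Tao, Kai, Rex, Nia]
Visit Mae → queue [Zoe, Tao, Kai, Rex, Nia]
Visit Zoe → queue [Tao, Kai, Rex, Nia]
Visit Tao → queue [Kai, Rex, Nia]
Visit Kai → queue [Rex, Nia]
Visit Rex → queue [Nia]
Visit Nia → queue []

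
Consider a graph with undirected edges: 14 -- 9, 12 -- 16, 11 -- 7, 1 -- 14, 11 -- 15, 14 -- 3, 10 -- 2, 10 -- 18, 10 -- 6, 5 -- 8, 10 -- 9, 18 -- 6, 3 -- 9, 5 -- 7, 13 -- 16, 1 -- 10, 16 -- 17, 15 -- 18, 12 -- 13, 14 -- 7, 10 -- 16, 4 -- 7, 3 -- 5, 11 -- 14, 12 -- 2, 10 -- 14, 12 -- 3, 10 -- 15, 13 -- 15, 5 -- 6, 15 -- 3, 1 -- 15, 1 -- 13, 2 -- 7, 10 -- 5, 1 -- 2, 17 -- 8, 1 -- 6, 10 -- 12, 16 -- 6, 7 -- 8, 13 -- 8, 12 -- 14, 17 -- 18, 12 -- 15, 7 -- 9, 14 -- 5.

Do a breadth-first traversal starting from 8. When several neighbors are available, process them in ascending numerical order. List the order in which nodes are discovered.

8 → 5 → 7 → 13 → 17 → 3 → 6 → 10 → 14 → 2 → 4 → 9 → 11 → 1 → 12 → 15 → 16 → 18

Visit 8; enqueue 5, 7, 13, 17 → queue [5, 7, 13, 17]
Visit 5; enqueue 3, 6, 10, 14 → queue [7, 13, 17, 3, 6, 10, 14]
Visit 7; enqueue 2, 4, 9, 11 → queue [13, 17, 3, 6, 10, 14, 2, 4, 9, 11]
Visit 13; enqueue 1, 12, 15, 16 → queue [17, 3, 6, 10, 14, 2, 4, 9, 11, 1, 12, 15, 16]
Visit 17; enqueue 18 → queue [3, 6, 10, 14, 2, 4, 9, 11, 1, 12, 15, 16, 18]
Visit 3 → queue [6, 10, 14, 2, 4, 9, 11, 1, 12, 15, 16, 18]
Visit 6 → queue [10, 14, 2, 4, 9, 11, 1, 12, 15, 16, 18]
Visit 10 → queue [14, 2, 4, 9, 11, 1, 12, 15, 16, 18]
Visit 14 → queue [2, 4, 9, 11, 1, 12, 15, 16, 18]
Visit 2 → queue [4, 9, 11, 1, 12, 15, 16, 18]
Visit 4 → queue [9, 11, 1, 12, 15, 16, 18]
Visit 9 → queue [11, 1, 12, 15, 16, 18]
Visit 11 → queue [1, 12, 15, 16, 18]
Visit 1 → queue [12, 15, 16, 18]
Visit 12 → queue [15, 16, 18]
Visit 15 → queue [16, 18]
Visit 16 → queue [18]
Visit 18 → queue []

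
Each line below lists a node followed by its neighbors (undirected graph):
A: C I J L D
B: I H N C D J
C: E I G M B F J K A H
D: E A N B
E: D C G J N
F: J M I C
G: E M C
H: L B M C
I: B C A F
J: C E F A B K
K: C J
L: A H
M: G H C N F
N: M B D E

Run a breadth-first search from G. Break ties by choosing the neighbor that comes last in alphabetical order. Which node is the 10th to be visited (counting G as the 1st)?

K

Visit G; enqueue M, E, C → queue [M, E, C]
Visit M; enqueue N, H, F → queue [E, C, N, H, F]
Visit E; enqueue J, D → queue [C, N, H, F, J, D]
Visit C; enqueue K, I, B, A → queue [N, H, F, J, D, K, I, B, A]
Visit N → queue [H, F, J, D, K, I, B, A]
Visit H; enqueue L → queue [F, J, D, K, I, B, A, L]
Visit F → queue [J, D, K, I, B, A, L]
Visit J → queue [D, K, I, B, A, L]
Visit D → queue [K, I, B, A, L]
Visit K → queue [I, B, A, L]
Visit I → queue [B, A, L]
Visit B → queue [A, L]
Visit A → queue [L]
Visit L → queue []

Visit order: G, M, E, C, N, H, F, J, D, K, I, B, A, L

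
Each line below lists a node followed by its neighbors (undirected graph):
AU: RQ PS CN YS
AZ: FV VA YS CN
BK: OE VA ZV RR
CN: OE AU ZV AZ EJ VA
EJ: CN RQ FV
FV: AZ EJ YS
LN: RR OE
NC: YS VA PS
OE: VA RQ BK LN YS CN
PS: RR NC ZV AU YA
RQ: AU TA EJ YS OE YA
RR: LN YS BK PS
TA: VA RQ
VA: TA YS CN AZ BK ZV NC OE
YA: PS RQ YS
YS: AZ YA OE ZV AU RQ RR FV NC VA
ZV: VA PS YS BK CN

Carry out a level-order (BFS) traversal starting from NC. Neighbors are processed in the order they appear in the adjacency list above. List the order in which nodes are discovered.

NC → YS → VA → PS → AZ → YA → OE → ZV → AU → RQ → RR → FV → TA → CN → BK → LN → EJ

Visit NC; enqueue YS, VA, PS → queue [YS, VA, PS]
Visit YS; enqueue AZ, YA, OE, ZV, AU, RQ, RR, FV → queue [VA, PS, AZ, YA, OE, ZV, AU, RQ, RR, FV]
Visit VA; enqueue TA, CN, BK → queue [PS, AZ, YA, OE, ZV, AU, RQ, RR, FV, TA, CN, BK]
Visit PS → queue [AZ, YA, OE, ZV, AU, RQ, RR, FV, TA, CN, BK]
Visit AZ → queue [YA, OE, ZV, AU, RQ, RR, FV, TA, CN, BK]
Visit YA → queue [OE, ZV, AU, RQ, RR, FV, TA, CN, BK]
Visit OE; enqueue LN → queue [ZV, AU, RQ, RR, FV, TA, CN, BK, LN]
Visit ZV → queue [AU, RQ, RR, FV, TA, CN, BK, LN]
Visit AU → queue [RQ, RR, FV, TA, CN, BK, LN]
Visit RQ; enqueue EJ → queue [RR, FV, TA, CN, BK, LN, EJ]
Visit RR → queue [FV, TA, CN, BK, LN, EJ]
Visit FV → queue [TA, CN, BK, LN, EJ]
Visit TA → queue [CN, BK, LN, EJ]
Visit CN → queue [BK, LN, EJ]
Visit BK → queue [LN, EJ]
Visit LN → queue [EJ]
Visit EJ → queue []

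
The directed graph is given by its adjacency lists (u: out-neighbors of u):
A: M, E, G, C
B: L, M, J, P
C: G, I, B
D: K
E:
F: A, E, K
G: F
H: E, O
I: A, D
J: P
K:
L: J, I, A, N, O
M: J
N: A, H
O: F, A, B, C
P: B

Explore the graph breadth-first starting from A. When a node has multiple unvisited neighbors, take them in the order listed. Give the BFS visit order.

A, M, E, G, C, J, F, I, B, P, K, D, L, N, O, H

Visit A; enqueue M, E, G, C → queue [M, E, G, C]
Visit M; enqueue J → queue [E, G, C, J]
Visit E → queue [G, C, J]
Visit G; enqueue F → queue [C, J, F]
Visit C; enqueue I, B → queue [J, F, I, B]
Visit J; enqueue P → queue [F, I, B, P]
Visit F; enqueue K → queue [I, B, P, K]
Visit I; enqueue D → queue [B, P, K, D]
Visit B; enqueue L → queue [P, K, D, L]
Visit P → queue [K, D, L]
Visit K → queue [D, L]
Visit D → queue [L]
Visit L; enqueue N, O → queue [N, O]
Visit N; enqueue H → queue [O, H]
Visit O → queue [H]
Visit H → queue []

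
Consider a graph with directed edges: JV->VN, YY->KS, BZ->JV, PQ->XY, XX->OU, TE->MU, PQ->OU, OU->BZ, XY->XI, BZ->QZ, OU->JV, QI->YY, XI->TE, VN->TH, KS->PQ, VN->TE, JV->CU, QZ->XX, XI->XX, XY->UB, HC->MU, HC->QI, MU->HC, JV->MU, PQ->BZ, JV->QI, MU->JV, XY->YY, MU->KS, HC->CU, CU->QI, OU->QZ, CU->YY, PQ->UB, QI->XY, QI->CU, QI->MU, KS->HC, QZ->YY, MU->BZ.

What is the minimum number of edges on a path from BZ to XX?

2

Level 0: BZ
Level 1: JV, QZ
Level 2: CU, MU, QI, VN, XX, YY
Level 3: HC, KS, OU, TE, TH, XY
Level 4: PQ, UB, XI
XX first appears at level 2.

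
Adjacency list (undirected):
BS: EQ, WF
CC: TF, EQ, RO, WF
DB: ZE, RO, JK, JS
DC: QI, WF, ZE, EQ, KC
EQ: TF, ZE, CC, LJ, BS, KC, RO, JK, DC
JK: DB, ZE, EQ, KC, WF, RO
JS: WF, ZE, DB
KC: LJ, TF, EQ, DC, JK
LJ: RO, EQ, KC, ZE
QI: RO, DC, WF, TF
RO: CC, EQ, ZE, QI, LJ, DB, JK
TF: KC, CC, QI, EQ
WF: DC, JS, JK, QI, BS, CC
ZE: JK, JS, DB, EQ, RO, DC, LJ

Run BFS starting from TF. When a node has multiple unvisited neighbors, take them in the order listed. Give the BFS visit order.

Visit TF; enqueue KC, CC, QI, EQ → queue [KC, CC, QI, EQ]
Visit KC; enqueue LJ, DC, JK → queue [CC, QI, EQ, LJ, DC, JK]
Visit CC; enqueue RO, WF → queue [QI, EQ, LJ, DC, JK, RO, WF]
Visit QI → queue [EQ, LJ, DC, JK, RO, WF]
Visit EQ; enqueue ZE, BS → queue [LJ, DC, JK, RO, WF, ZE, BS]
Visit LJ → queue [DC, JK, RO, WF, ZE, BS]
Visit DC → queue [JK, RO, WF, ZE, BS]
Visit JK; enqueue DB → queue [RO, WF, ZE, BS, DB]
Visit RO → queue [WF, ZE, BS, DB]
Visit WF; enqueue JS → queue [ZE, BS, DB, JS]
Visit ZE → queue [BS, DB, JS]
Visit BS → queue [DB, JS]
Visit DB → queue [JS]
Visit JS → queue []

TF -> KC -> CC -> QI -> EQ -> LJ -> DC -> JK -> RO -> WF -> ZE -> BS -> DB -> JS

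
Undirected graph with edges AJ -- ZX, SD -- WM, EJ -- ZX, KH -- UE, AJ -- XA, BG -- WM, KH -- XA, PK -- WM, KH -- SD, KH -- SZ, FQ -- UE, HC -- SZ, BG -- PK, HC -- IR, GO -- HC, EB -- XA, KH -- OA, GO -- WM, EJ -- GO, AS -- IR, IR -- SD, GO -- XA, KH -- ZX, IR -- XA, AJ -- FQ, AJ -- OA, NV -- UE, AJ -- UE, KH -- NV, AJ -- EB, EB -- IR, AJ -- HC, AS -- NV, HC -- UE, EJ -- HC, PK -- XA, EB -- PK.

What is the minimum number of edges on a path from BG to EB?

2

Level 0: BG
Level 1: PK, WM
Level 2: EB, GO, SD, XA
Level 3: AJ, EJ, HC, IR, KH
Level 4: AS, FQ, NV, OA, SZ, UE, ZX
EB first appears at level 2.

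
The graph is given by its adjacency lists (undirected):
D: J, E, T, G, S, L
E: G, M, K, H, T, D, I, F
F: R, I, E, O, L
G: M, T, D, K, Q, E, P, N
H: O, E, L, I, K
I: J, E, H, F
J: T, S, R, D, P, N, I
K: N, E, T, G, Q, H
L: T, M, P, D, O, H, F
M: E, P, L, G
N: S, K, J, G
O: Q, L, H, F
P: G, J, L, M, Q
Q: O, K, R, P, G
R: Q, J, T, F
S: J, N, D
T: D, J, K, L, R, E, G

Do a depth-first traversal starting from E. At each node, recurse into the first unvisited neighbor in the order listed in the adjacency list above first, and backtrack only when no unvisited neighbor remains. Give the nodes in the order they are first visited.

Visit E
E → G
G → M
M → P
P → J
J → T
T → D
D → S
S → N
N → K
K → Q
Q → O
O → L
L → H
H → I
I → F
F → R

E, G, M, P, J, T, D, S, N, K, Q, O, L, H, I, F, R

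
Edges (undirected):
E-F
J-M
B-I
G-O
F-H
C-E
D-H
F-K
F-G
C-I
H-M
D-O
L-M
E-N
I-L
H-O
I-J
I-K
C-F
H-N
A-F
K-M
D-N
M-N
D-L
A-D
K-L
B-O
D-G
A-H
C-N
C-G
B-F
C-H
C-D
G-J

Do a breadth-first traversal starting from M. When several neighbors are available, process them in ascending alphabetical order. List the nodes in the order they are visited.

Visit M; enqueue H, J, K, L, N → queue [H, J, K, L, N]
Visit H; enqueue A, C, D, F, O → queue [J, K, L, N, A, C, D, F, O]
Visit J; enqueue G, I → queue [K, L, N, A, C, D, F, O, G, I]
Visit K → queue [L, N, A, C, D, F, O, G, I]
Visit L → queue [N, A, C, D, F, O, G, I]
Visit N; enqueue E → queue [A, C, D, F, O, G, I, E]
Visit A → queue [C, D, F, O, G, I, E]
Visit C → queue [D, F, O, G, I, E]
Visit D → queue [F, O, G, I, E]
Visit F; enqueue B → queue [O, G, I, E, B]
Visit O → queue [G, I, E, B]
Visit G → queue [I, E, B]
Visit I → queue [E, B]
Visit E → queue [B]
Visit B → queue []

M → H → J → K → L → N → A → C → D → F → O → G → I → E → B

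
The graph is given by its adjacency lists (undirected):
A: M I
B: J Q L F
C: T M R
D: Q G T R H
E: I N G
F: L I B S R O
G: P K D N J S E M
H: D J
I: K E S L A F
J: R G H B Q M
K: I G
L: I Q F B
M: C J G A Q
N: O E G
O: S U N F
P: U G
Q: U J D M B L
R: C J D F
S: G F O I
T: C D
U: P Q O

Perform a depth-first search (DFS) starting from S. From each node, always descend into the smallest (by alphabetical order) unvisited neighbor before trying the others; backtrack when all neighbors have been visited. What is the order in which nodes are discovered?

Visit S
S → F
F → B
B → J
J → G
G → D
D → H
D → Q
Q → L
L → I
I → A
A → M
M → C
C → R
C → T
I → E
E → N
N → O
O → U
U → P
I → K

S, F, B, J, G, D, H, Q, L, I, A, M, C, R, T, E, N, O, U, P, K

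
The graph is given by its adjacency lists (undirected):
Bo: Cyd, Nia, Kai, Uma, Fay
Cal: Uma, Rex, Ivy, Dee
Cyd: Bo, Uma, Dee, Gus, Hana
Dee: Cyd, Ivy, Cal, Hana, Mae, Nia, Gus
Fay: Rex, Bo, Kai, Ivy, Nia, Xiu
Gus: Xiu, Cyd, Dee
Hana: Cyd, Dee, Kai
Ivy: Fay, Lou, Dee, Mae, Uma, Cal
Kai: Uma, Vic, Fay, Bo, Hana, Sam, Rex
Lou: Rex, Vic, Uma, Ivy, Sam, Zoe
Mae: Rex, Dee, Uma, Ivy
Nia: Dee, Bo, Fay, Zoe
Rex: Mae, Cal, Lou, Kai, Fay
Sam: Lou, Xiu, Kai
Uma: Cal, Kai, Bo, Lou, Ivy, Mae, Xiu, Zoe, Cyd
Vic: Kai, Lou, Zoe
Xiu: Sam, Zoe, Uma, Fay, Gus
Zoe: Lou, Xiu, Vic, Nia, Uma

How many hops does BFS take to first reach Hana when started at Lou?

Level 0: Lou
Level 1: Ivy, Rex, Sam, Uma, Vic, Zoe
Level 2: Bo, Cal, Cyd, Dee, Fay, Kai, Mae, Nia, Xiu
Level 3: Gus, Hana
Hana first appears at level 3.

3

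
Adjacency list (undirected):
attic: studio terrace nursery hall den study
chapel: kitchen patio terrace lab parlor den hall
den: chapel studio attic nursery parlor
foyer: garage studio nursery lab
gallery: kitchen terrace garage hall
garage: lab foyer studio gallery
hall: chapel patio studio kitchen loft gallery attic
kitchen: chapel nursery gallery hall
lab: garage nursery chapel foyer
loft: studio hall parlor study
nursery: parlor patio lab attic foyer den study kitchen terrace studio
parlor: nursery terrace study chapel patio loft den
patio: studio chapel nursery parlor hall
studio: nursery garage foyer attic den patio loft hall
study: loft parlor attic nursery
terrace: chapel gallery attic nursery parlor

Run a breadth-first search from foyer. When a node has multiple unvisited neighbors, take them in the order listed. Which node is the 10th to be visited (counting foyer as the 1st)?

loft

Visit foyer; enqueue garage, studio, nursery, lab → queue [garage, studio, nursery, lab]
Visit garage; enqueue gallery → queue [studio, nursery, lab, gallery]
Visit studio; enqueue attic, den, patio, loft, hall → queue [nursery, lab, gallery, attic, den, patio, loft, hall]
Visit nursery; enqueue parlor, study, kitchen, terrace → queue [lab, gallery, attic, den, patio, loft, hall, parlor, study, kitchen, terrace]
Visit lab; enqueue chapel → queue [gallery, attic, den, patio, loft, hall, parlor, study, kitchen, terrace, chapel]
Visit gallery → queue [attic, den, patio, loft, hall, parlor, study, kitchen, terrace, chapel]
Visit attic → queue [den, patio, loft, hall, parlor, study, kitchen, terrace, chapel]
Visit den → queue [patio, loft, hall, parlor, study, kitchen, terrace, chapel]
Visit patio → queue [loft, hall, parlor, study, kitchen, terrace, chapel]
Visit loft → queue [hall, parlor, study, kitchen, terrace, chapel]
Visit hall → queue [parlor, study, kitchen, terrace, chapel]
Visit parlor → queue [study, kitchen, terrace, chapel]
Visit study → queue [kitchen, terrace, chapel]
Visit kitchen → queue [terrace, chapel]
Visit terrace → queue [chapel]
Visit chapel → queue []

Visit order: foyer, garage, studio, nursery, lab, gallery, attic, den, patio, loft, hall, parlor, study, kitchen, terrace, chapel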